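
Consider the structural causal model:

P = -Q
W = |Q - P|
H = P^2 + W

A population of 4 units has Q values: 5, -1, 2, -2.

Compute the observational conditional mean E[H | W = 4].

8

Observing W=4 restricts to units where W's equation naturally yields 4: Q ∈ {2, -2}. In that subpopulation H = 8, 8, mean 8.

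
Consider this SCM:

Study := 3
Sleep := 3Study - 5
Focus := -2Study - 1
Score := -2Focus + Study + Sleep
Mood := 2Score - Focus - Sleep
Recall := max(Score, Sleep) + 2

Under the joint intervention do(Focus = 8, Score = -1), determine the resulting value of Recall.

Setting Focus = 8, Score = -1 by intervention discards those variables' equations.
Sleep = 3Study - 5  [with Study=3]  = 4
Recall = max(Score, Sleep) + 2  [with Score=-1, Sleep=4]  = 6

6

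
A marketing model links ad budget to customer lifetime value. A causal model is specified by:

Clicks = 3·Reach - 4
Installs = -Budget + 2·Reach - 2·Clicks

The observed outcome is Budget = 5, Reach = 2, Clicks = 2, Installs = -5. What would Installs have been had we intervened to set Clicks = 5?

-11

The intervention breaks the incoming arrows to Clicks: Clicks = 3·Reach - 4 no longer applies, and Clicks = 5.
Installs = -Budget + 2·Reach - 2·Clicks  [with Budget=5, Reach=2, Clicks=5]  = -11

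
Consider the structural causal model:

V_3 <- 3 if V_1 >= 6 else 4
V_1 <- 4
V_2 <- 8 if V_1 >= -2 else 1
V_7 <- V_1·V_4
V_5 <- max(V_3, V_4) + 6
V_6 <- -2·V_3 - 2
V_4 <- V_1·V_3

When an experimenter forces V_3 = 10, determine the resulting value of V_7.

The intervention breaks the incoming arrows to V_3: V_3 <- 3 if V_1 >= 6 else 4 no longer applies, and V_3 = 10.
V_4 = V_1·V_3  [with V_1=4, V_3=10]  = 40
V_7 = V_1·V_4  [with V_1=4, V_4=40]  = 160

160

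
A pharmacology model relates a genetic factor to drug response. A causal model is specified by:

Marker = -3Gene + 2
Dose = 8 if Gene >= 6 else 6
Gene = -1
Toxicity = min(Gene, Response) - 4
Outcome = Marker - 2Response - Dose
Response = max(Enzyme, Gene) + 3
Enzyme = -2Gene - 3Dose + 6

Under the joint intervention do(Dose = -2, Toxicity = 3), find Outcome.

Setting Dose = -2, Toxicity = 3 by intervention discards those variables' equations.
Enzyme = -2Gene - 3Dose + 6  [with Gene=-1, Dose=-2]  = 14
Marker = -3Gene + 2  [with Gene=-1]  = 5
Response = max(Enzyme, Gene) + 3  [with Enzyme=14, Gene=-1]  = 17
Outcome = Marker - 2Response - Dose  [with Marker=5, Response=17, Dose=-2]  = -27

-27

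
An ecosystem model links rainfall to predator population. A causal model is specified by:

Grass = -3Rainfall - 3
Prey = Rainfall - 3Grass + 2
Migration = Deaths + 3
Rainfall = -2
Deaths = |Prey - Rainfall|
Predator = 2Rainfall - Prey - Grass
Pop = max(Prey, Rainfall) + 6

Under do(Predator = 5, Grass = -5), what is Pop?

Under do(Predator = 5, Grass = -5), each intervened variable's structural equation is replaced by its fixed value.
Prey = Rainfall - 3Grass + 2  [with Rainfall=-2, Grass=-5]  = 15
Pop = max(Prey, Rainfall) + 6  [with Prey=15, Rainfall=-2]  = 21

21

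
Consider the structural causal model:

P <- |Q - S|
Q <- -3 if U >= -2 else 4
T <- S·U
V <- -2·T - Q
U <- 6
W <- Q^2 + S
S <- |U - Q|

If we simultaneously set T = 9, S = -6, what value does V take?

-15

The joint intervention fixes T = 9, S = -6, removing each variable's own equation.
Q = -3 if U >= -2 else 4  [with U=6]  = -3
V = -2·T - Q  [with T=9, Q=-3]  = -15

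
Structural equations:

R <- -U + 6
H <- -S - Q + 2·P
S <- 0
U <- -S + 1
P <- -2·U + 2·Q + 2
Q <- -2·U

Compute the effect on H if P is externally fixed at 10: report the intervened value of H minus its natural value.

Under do(P=10), the mechanism P <- -2·U + 2·Q + 2 is discarded; P is fixed at 10.
U = -S + 1  [with S=0]  = 1
Q = -2·U  [with U=1]  = -2
H = -S - Q + 2·P  [with S=0, Q=-2, P=10]  = 22
Without intervention: U = -S + 1  [with S=0]  = 1; Q = -2·U  [with U=1]  = -2; P = -2·U + 2·Q + 2  [with U=1, Q=-2]  = -4; H = -S - Q + 2·P  [with S=0, Q=-2, P=-4]  = -6.
Change = 22 − (-6) = 28.

28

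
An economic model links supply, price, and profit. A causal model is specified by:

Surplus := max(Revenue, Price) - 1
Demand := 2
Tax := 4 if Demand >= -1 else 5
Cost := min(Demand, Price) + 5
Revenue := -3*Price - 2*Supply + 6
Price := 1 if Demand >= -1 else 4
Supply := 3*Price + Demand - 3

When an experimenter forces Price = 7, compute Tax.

Under do(Price=7), the mechanism Price := 1 if Demand >= -1 else 4 is discarded; Price is fixed at 7.
No directed path runs from Price to Tax, so Tax keeps its natural value.
Tax = 4 if Demand >= -1 else 5  [with Demand=2]  = 4

4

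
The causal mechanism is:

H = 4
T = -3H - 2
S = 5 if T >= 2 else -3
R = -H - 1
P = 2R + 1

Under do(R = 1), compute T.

-14

The intervention breaks the incoming arrows to R: R = -H - 1 no longer applies, and R = 1.
Since T is not a descendant of the intervened variable, it is unaffected.
T = -3H - 2  [with H=4]  = -14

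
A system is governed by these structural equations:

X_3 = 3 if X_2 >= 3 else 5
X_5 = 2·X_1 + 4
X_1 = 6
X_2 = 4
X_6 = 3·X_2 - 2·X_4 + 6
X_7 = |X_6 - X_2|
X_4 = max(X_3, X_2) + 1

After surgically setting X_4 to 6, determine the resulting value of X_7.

The intervention breaks the incoming arrows to X_4: X_4 = max(X_3, X_2) + 1 no longer applies, and X_4 = 6.
X_6 = 3·X_2 - 2·X_4 + 6  [with X_2=4, X_4=6]  = 6
X_7 = |X_6 - X_2|  [with X_6=6, X_2=4]  = 2

2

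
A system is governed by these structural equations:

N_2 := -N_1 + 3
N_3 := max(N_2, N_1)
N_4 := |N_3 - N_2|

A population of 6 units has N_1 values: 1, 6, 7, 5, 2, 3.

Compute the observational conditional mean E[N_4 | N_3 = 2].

0.5

E[N_4|N_3=2] averages over only the 2 units with N_3=2 (N_1 = 1, 2): N_4 = 0, 1, mean 0.5.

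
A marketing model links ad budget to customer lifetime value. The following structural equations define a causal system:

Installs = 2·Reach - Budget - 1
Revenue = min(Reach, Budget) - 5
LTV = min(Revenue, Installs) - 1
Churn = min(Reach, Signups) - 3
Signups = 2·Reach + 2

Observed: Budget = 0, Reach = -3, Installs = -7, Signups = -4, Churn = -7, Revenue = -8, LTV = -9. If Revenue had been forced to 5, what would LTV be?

Intervening sets Revenue = 5 and removes its equation (Revenue = min(Reach, Budget) - 5).
Installs = 2·Reach - Budget - 1  [with Reach=-3, Budget=0]  = -7
LTV = min(Revenue, Installs) - 1  [with Revenue=5, Installs=-7]  = -8

-8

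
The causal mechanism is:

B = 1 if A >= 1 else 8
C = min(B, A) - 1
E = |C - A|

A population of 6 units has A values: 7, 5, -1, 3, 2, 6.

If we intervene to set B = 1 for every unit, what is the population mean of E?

Under do(B=1), B's equation is replaced by B=1 for every unit. Per-unit E: 7, 5, 1, 3, 2, 6. Mean = 4.

4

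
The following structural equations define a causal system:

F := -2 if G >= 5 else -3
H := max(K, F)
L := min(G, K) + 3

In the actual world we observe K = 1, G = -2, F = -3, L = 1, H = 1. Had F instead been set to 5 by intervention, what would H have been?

5

do(F=5) replaces the equation F := -2 if G >= 5 else -3 with the constant F = 5.
H = max(K, F)  [with K=1, F=5]  = 5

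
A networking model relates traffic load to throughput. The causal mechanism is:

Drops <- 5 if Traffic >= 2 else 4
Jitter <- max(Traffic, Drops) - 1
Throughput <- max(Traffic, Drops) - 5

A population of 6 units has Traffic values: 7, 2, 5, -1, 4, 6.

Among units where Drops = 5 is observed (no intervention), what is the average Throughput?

0.6

Conditioning on Drops=5 selects the 5 unit(s) with Traffic ∈ {7, 2, 5, 4, 6}. Their Throughput values: 2, 0, 0, 0, 1. Mean = 0.6.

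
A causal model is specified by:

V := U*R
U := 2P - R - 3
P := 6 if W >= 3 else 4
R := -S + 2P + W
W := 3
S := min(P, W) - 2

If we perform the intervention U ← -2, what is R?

The intervention breaks the incoming arrows to U: U := 2P - R - 3 no longer applies, and U = -2.
Since R is not a descendant of the intervened variable, it is unaffected.
P = 6 if W >= 3 else 4  [with W=3]  = 6
S = min(P, W) - 2  [with P=6, W=3]  = 1
R = -S + 2P + W  [with S=1, P=6, W=3]  = 14

14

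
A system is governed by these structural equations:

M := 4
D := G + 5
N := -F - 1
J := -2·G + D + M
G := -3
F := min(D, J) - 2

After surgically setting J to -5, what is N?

6

Under do(J=-5), the mechanism J := -2·G + D + M is discarded; J is fixed at -5.
D = G + 5  [with G=-3]  = 2
F = min(D, J) - 2  [with D=2, J=-5]  = -7
N = -F - 1  [with F=-7]  = 6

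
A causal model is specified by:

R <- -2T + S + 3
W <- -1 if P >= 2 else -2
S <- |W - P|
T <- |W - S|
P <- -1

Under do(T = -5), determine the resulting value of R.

Intervening sets T = -5 and removes its equation (T <- |W - S|).
W = -1 if P >= 2 else -2  [with P=-1]  = -2
S = |W - P|  [with W=-2, P=-1]  = 1
R = -2T + S + 3  [with T=-5, S=1]  = 14

14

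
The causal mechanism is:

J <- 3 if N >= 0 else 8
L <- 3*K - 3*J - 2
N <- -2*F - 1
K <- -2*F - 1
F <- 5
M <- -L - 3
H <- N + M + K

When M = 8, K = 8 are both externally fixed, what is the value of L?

-2

Under do(M = 8, K = 8), each intervened variable's structural equation is replaced by its fixed value.
N = -2*F - 1  [with F=5]  = -11
J = 3 if N >= 0 else 8  [with N=-11]  = 8
L = 3*K - 3*J - 2  [with K=8, J=8]  = -2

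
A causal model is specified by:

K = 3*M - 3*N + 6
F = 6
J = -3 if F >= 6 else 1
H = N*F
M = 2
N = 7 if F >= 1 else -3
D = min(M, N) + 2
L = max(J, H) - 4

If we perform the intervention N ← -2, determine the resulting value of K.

The intervention breaks the incoming arrows to N: N = 7 if F >= 1 else -3 no longer applies, and N = -2.
K = 3*M - 3*N + 6  [with M=2, N=-2]  = 18

18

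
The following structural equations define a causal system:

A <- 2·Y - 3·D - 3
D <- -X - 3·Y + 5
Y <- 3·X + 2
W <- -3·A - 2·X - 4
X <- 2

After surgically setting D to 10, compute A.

-17

The intervention breaks the incoming arrows to D: D <- -X - 3·Y + 5 no longer applies, and D = 10.
Y = 3·X + 2  [with X=2]  = 8
A = 2·Y - 3·D - 3  [with Y=8, D=10]  = -17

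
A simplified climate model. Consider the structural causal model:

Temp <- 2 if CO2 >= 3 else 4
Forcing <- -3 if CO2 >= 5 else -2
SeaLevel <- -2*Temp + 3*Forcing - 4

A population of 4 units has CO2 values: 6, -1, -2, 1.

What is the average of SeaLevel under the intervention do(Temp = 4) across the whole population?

-18.75

Every unit gets Temp=4 under the intervention. SeaLevel values become -21, -18, -18, -18; E[SeaLevel|do(Temp=4)] = -18.75.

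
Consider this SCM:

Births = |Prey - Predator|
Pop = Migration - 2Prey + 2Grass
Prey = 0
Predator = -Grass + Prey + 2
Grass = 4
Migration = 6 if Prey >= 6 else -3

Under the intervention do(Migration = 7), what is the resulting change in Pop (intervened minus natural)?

The intervention breaks the incoming arrows to Migration: Migration = 6 if Prey >= 6 else -3 no longer applies, and Migration = 7.
Pop = Migration - 2Prey + 2Grass  [with Migration=7, Prey=0, Grass=4]  = 15
Without intervention: Migration = 6 if Prey >= 6 else -3  [with Prey=0]  = -3; Pop = Migration - 2Prey + 2Grass  [with Migration=-3, Prey=0, Grass=4]  = 5.
Change = 15 − 5 = 10.

10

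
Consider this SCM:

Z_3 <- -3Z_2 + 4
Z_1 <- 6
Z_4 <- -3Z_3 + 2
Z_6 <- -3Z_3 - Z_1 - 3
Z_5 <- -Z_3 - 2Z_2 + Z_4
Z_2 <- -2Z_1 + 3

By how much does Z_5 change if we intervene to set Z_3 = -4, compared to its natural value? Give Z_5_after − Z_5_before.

140

do(Z_3=-4) replaces the equation Z_3 <- -3Z_2 + 4 with the constant Z_3 = -4.
Z_2 = -2Z_1 + 3  [with Z_1=6]  = -9
Z_4 = -3Z_3 + 2  [with Z_3=-4]  = 14
Z_5 = -Z_3 - 2Z_2 + Z_4  [with Z_3=-4, Z_2=-9, Z_4=14]  = 36
Without intervention: Z_2 = -2Z_1 + 3  [with Z_1=6]  = -9; Z_3 = -3Z_2 + 4  [with Z_2=-9]  = 31; Z_4 = -3Z_3 + 2  [with Z_3=31]  = -91; Z_5 = -Z_3 - 2Z_2 + Z_4  [with Z_3=31, Z_2=-9, Z_4=-91]  = -104.
Change = 36 − (-104) = 140.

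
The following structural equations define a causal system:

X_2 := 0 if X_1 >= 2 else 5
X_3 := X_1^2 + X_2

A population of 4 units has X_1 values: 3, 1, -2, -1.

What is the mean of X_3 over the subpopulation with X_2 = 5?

E[X_3|X_2=5] averages over only the 3 units with X_2=5 (X_1 = 1, -2, -1): X_3 = 6, 9, 6, mean 7.

7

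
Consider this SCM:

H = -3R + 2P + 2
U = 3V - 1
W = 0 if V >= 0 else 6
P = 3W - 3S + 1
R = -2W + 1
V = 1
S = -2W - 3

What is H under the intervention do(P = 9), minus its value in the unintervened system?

-2

Under do(P=9), the mechanism P = 3W - 3S + 1 is discarded; P is fixed at 9.
W = 0 if V >= 0 else 6  [with V=1]  = 0
R = -2W + 1  [with W=0]  = 1
H = -3R + 2P + 2  [with R=1, P=9]  = 17
Without intervention: W = 0 if V >= 0 else 6  [with V=1]  = 0; S = -2W - 3  [with W=0]  = -3; P = 3W - 3S + 1  [with W=0, S=-3]  = 10; R = -2W + 1  [with W=0]  = 1; H = -3R + 2P + 2  [with R=1, P=10]  = 19.
Change = 17 − 19 = -2.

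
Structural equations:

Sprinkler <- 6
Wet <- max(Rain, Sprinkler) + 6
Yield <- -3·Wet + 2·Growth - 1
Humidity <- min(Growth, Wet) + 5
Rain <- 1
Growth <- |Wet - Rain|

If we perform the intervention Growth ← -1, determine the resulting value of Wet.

12

Under do(Growth=-1), the mechanism Growth <- |Wet - Rain| is discarded; Growth is fixed at -1.
Since Wet is not a descendant of the intervened variable, it is unaffected.
Wet = max(Rain, Sprinkler) + 6  [with Rain=1, Sprinkler=6]  = 12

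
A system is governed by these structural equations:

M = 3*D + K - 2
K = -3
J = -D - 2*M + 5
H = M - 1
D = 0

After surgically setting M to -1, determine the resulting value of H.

The intervention breaks the incoming arrows to M: M = 3*D + K - 2 no longer applies, and M = -1.
H = M - 1  [with M=-1]  = -2

-2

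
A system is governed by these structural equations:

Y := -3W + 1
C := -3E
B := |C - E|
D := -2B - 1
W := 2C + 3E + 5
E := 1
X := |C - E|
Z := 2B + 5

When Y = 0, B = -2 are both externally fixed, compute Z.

Setting Y = 0, B = -2 by intervention discards those variables' equations.
Z = 2B + 5  [with B=-2]  = 1

1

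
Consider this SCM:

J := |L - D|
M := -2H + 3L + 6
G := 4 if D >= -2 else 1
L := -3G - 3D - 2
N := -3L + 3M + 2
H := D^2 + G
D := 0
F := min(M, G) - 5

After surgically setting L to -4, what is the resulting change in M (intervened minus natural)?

30

The intervention breaks the incoming arrows to L: L := -3G - 3D - 2 no longer applies, and L = -4.
G = 4 if D >= -2 else 1  [with D=0]  = 4
H = D^2 + G  [with D=0, G=4]  = 4
M = -2H + 3L + 6  [with H=4, L=-4]  = -14
Without intervention: G = 4 if D >= -2 else 1  [with D=0]  = 4; L = -3G - 3D - 2  [with G=4, D=0]  = -14; H = D^2 + G  [with D=0, G=4]  = 4; M = -2H + 3L + 6  [with H=4, L=-14]  = -44.
Change = -14 − (-44) = 30.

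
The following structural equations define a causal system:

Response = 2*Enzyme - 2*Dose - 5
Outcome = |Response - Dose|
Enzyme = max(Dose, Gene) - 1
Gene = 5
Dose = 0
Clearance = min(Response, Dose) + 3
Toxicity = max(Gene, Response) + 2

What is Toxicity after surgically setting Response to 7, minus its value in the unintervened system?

Intervening sets Response = 7 and removes its equation (Response = 2*Enzyme - 2*Dose - 5).
Toxicity = max(Gene, Response) + 2  [with Gene=5, Response=7]  = 9
Without intervention: Enzyme = max(Dose, Gene) - 1  [with Dose=0, Gene=5]  = 4; Response = 2*Enzyme - 2*Dose - 5  [with Enzyme=4, Dose=0]  = 3; Toxicity = max(Gene, Response) + 2  [with Gene=5, Response=3]  = 7.
Change = 9 − 7 = 2.

2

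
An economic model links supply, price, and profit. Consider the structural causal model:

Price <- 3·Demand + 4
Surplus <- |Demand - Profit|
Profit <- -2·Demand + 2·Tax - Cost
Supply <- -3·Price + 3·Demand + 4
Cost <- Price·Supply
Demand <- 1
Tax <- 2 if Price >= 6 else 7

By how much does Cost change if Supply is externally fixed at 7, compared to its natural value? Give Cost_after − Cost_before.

147

The intervention breaks the incoming arrows to Supply: Supply <- -3·Price + 3·Demand + 4 no longer applies, and Supply = 7.
Price = 3·Demand + 4  [with Demand=1]  = 7
Cost = Price·Supply  [with Price=7, Supply=7]  = 49
Without intervention: Price = 3·Demand + 4  [with Demand=1]  = 7; Supply = -3·Price + 3·Demand + 4  [with Price=7, Demand=1]  = -14; Cost = Price·Supply  [with Price=7, Supply=-14]  = -98.
Change = 49 − (-98) = 147.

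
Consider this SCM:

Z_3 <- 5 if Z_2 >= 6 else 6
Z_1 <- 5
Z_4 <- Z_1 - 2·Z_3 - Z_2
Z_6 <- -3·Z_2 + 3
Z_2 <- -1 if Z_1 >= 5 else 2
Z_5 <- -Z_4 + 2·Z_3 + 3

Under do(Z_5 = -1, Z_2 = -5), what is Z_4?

Setting Z_5 = -1, Z_2 = -5 by intervention discards those variables' equations.
Z_3 = 5 if Z_2 >= 6 else 6  [with Z_2=-5]  = 6
Z_4 = Z_1 - 2·Z_3 - Z_2  [with Z_1=5, Z_3=6, Z_2=-5]  = -2

-2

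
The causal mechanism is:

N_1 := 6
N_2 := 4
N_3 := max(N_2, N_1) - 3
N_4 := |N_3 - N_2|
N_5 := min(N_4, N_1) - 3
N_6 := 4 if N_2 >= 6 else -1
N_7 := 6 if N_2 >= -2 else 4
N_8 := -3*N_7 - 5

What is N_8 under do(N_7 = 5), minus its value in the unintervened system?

do(N_7=5) replaces the equation N_7 := 6 if N_2 >= -2 else 4 with the constant N_7 = 5.
N_8 = -3*N_7 - 5  [with N_7=5]  = -20
Without intervention: N_7 = 6 if N_2 >= -2 else 4  [with N_2=4]  = 6; N_8 = -3*N_7 - 5  [with N_7=6]  = -23.
Change = -20 − (-23) = 3.

3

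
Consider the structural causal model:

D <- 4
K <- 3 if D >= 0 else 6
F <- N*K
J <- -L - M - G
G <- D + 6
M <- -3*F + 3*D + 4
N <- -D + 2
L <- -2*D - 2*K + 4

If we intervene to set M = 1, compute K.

3

do(M=1) replaces the equation M <- -3*F + 3*D + 4 with the constant M = 1.
K is not downstream of the intervention, so its value is determined by the original equations.
K = 3 if D >= 0 else 6  [with D=4]  = 3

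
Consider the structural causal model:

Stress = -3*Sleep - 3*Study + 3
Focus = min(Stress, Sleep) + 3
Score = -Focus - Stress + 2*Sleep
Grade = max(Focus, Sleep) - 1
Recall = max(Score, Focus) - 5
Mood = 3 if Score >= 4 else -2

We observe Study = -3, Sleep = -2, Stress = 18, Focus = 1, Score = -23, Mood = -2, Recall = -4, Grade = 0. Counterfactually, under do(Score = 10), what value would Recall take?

5

Under do(Score=10), the mechanism Score = -Focus - Stress + 2*Sleep is discarded; Score is fixed at 10.
Stress = -3*Sleep - 3*Study + 3  [with Sleep=-2, Study=-3]  = 18
Focus = min(Stress, Sleep) + 3  [with Stress=18, Sleep=-2]  = 1
Recall = max(Score, Focus) - 5  [with Score=10, Focus=1]  = 5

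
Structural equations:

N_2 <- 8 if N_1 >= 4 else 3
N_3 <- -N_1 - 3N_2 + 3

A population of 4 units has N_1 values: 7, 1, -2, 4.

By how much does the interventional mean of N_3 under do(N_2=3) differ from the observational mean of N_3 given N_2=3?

-3

Every unit gets N_2=3 under the intervention. N_3 values become -13, -7, -4, -10; E[N_3|do(N_2=3)] = -8.5.
Observing N_2=3 restricts to units where N_2's equation naturally yields 3: N_1 ∈ {1, -2}. In that subpopulation N_3 = -7, -4, mean -5.5.
Difference = -8.5 − (-5.5) = -3.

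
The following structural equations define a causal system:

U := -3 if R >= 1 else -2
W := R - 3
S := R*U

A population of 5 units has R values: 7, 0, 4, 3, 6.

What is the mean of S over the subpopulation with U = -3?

Observing U=-3 restricts to units where U's equation naturally yields -3: R ∈ {7, 4, 3, 6}. In that subpopulation S = -21, -12, -9, -18, mean -15.

-15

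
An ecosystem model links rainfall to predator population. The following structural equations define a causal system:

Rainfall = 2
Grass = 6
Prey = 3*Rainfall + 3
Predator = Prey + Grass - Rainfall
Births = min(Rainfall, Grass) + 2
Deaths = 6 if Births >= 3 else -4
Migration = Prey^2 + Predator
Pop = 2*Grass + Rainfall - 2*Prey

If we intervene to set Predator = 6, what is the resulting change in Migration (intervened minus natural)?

The intervention breaks the incoming arrows to Predator: Predator = Prey + Grass - Rainfall no longer applies, and Predator = 6.
Prey = 3*Rainfall + 3  [with Rainfall=2]  = 9
Migration = Prey^2 + Predator  [with Prey=9, Predator=6]  = 87
Without intervention: Prey = 3*Rainfall + 3  [with Rainfall=2]  = 9; Predator = Prey + Grass - Rainfall  [with Prey=9, Grass=6, Rainfall=2]  = 13; Migration = Prey^2 + Predator  [with Prey=9, Predator=13]  = 94.
Change = 87 − 94 = -7.

-7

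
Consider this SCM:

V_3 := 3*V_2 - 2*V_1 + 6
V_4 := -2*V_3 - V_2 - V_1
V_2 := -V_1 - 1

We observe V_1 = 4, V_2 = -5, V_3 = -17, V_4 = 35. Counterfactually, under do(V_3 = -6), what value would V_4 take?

13

The intervention breaks the incoming arrows to V_3: V_3 := 3*V_2 - 2*V_1 + 6 no longer applies, and V_3 = -6.
V_2 = -V_1 - 1  [with V_1=4]  = -5
V_4 = -2*V_3 - V_2 - V_1  [with V_3=-6, V_2=-5, V_1=4]  = 13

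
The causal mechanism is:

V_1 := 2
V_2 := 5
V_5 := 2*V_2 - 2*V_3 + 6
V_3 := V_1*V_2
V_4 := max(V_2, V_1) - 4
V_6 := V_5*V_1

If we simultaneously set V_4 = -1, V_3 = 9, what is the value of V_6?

-4

The joint intervention fixes V_4 = -1, V_3 = 9, removing each variable's own equation.
V_5 = 2*V_2 - 2*V_3 + 6  [with V_2=5, V_3=9]  = -2
V_6 = V_5*V_1  [with V_5=-2, V_1=2]  = -4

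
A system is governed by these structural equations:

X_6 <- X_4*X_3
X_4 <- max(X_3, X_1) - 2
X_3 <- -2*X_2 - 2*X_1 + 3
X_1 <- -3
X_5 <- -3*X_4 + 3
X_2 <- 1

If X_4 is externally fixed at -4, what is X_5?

Intervening sets X_4 = -4 and removes its equation (X_4 <- max(X_3, X_1) - 2).
X_5 = -3*X_4 + 3  [with X_4=-4]  = 15

15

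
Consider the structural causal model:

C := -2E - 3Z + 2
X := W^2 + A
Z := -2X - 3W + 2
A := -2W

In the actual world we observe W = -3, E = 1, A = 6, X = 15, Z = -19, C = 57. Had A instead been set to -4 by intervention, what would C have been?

The intervention breaks the incoming arrows to A: A := -2W no longer applies, and A = -4.
X = W^2 + A  [with W=-3, A=-4]  = 5
Z = -2X - 3W + 2  [with X=5, W=-3]  = 1
C = -2E - 3Z + 2  [with E=1, Z=1]  = -3

-3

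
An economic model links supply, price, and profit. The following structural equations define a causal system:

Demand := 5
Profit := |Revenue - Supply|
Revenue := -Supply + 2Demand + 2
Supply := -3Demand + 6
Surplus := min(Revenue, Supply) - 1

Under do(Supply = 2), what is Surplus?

1

do(Supply=2) replaces the equation Supply := -3Demand + 6 with the constant Supply = 2.
Revenue = -Supply + 2Demand + 2  [with Supply=2, Demand=5]  = 10
Surplus = min(Revenue, Supply) - 1  [with Revenue=10, Supply=2]  = 1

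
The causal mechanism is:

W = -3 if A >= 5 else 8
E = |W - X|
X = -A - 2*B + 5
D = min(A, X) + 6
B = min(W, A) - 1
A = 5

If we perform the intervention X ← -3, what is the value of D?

Under do(X=-3), the mechanism X = -A - 2*B + 5 is discarded; X is fixed at -3.
D = min(A, X) + 6  [with A=5, X=-3]  = 3

3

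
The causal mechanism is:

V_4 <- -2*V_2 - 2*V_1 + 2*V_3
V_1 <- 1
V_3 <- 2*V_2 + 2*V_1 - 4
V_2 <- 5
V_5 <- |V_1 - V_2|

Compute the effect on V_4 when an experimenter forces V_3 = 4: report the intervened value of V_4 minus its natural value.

The intervention breaks the incoming arrows to V_3: V_3 <- 2*V_2 + 2*V_1 - 4 no longer applies, and V_3 = 4.
V_4 = -2*V_2 - 2*V_1 + 2*V_3  [with V_2=5, V_1=1, V_3=4]  = -4
Without intervention: V_3 = 2*V_2 + 2*V_1 - 4  [with V_2=5, V_1=1]  = 8; V_4 = -2*V_2 - 2*V_1 + 2*V_3  [with V_2=5, V_1=1, V_3=8]  = 4.
Change = -4 − 4 = -8.

-8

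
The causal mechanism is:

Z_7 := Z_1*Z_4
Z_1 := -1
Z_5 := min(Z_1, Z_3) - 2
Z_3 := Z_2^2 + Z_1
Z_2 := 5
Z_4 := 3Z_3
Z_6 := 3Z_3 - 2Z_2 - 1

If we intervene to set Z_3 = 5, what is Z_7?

The intervention breaks the incoming arrows to Z_3: Z_3 := Z_2^2 + Z_1 no longer applies, and Z_3 = 5.
Z_4 = 3Z_3  [with Z_3=5]  = 15
Z_7 = Z_1*Z_4  [with Z_1=-1, Z_4=15]  = -15

-15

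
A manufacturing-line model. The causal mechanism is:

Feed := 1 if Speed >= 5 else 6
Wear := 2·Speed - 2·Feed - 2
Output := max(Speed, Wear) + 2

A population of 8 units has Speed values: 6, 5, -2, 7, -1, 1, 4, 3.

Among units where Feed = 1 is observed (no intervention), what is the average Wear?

E[Wear|Feed=1] averages over only the 3 units with Feed=1 (Speed = 6, 5, 7): Wear = 8, 6, 10, mean 8.

8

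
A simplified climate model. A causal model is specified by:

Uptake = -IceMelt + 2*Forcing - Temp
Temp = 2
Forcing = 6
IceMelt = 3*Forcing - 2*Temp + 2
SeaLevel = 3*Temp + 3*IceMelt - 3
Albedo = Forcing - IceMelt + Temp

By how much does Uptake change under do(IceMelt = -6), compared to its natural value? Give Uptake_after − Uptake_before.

22

The intervention breaks the incoming arrows to IceMelt: IceMelt = 3*Forcing - 2*Temp + 2 no longer applies, and IceMelt = -6.
Uptake = -IceMelt + 2*Forcing - Temp  [with IceMelt=-6, Forcing=6, Temp=2]  = 16
Without intervention: IceMelt = 3*Forcing - 2*Temp + 2  [with Forcing=6, Temp=2]  = 16; Uptake = -IceMelt + 2*Forcing - Temp  [with IceMelt=16, Forcing=6, Temp=2]  = -6.
Change = 16 − (-6) = 22.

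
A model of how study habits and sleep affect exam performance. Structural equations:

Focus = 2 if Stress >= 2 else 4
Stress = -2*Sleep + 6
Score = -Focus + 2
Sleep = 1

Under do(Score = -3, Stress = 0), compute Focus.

4

Setting Score = -3, Stress = 0 by intervention discards those variables' equations.
Focus = 2 if Stress >= 2 else 4  [with Stress=0]  = 4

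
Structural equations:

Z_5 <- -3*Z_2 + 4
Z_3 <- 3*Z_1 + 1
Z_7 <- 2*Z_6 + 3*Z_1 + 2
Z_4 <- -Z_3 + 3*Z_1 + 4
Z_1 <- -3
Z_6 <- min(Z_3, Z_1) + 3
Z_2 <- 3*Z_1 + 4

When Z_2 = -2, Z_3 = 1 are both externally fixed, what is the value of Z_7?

Under do(Z_2 = -2, Z_3 = 1), each intervened variable's structural equation is replaced by its fixed value.
Z_6 = min(Z_3, Z_1) + 3  [with Z_3=1, Z_1=-3]  = 0
Z_7 = 2*Z_6 + 3*Z_1 + 2  [with Z_6=0, Z_1=-3]  = -7

-7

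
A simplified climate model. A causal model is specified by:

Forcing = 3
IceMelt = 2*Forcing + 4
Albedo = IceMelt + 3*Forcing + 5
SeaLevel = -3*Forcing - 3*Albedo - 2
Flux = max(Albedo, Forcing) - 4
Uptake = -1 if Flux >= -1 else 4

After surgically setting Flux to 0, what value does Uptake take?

The intervention breaks the incoming arrows to Flux: Flux = max(Albedo, Forcing) - 4 no longer applies, and Flux = 0.
Uptake = -1 if Flux >= -1 else 4  [with Flux=0]  = -1

-1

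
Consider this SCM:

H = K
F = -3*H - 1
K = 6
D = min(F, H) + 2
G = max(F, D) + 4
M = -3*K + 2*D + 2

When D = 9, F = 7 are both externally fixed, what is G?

The joint intervention fixes D = 9, F = 7, removing each variable's own equation.
G = max(F, D) + 4  [with F=7, D=9]  = 13

13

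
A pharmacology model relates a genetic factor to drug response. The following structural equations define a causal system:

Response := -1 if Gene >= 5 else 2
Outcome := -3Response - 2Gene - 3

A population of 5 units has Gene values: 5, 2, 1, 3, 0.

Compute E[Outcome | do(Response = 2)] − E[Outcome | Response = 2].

The intervention sets Response=2 in all 5 units regardless of Gene. Recomputing Outcome per unit gives -19, -13, -11, -15, -9; average -13.4.
Observing Response=2 restricts to units where Response's equation naturally yields 2: Gene ∈ {2, 1, 3, 0}. In that subpopulation Outcome = -13, -11, -15, -9, mean -12.
Difference = -13.4 − (-12) = -1.4.

-1.4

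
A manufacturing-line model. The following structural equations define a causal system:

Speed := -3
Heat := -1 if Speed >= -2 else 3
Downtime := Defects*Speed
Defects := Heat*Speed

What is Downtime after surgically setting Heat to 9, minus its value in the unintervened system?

54

Under do(Heat=9), the mechanism Heat := -1 if Speed >= -2 else 3 is discarded; Heat is fixed at 9.
Defects = Heat*Speed  [with Heat=9, Speed=-3]  = -27
Downtime = Defects*Speed  [with Defects=-27, Speed=-3]  = 81
Without intervention: Heat = -1 if Speed >= -2 else 3  [with Speed=-3]  = 3; Defects = Heat*Speed  [with Heat=3, Speed=-3]  = -9; Downtime = Defects*Speed  [with Defects=-9, Speed=-3]  = 27.
Change = 81 − 27 = 54.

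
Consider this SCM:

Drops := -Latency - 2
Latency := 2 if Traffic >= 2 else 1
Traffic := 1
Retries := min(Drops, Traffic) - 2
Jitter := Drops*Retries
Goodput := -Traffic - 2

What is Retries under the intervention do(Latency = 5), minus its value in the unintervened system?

Under do(Latency=5), the mechanism Latency := 2 if Traffic >= 2 else 1 is discarded; Latency is fixed at 5.
Drops = -Latency - 2  [with Latency=5]  = -7
Retries = min(Drops, Traffic) - 2  [with Drops=-7, Traffic=1]  = -9
Without intervention: Latency = 2 if Traffic >= 2 else 1  [with Traffic=1]  = 1; Drops = -Latency - 2  [with Latency=1]  = -3; Retries = min(Drops, Traffic) - 2  [with Drops=-3, Traffic=1]  = -5.
Change = -9 − (-5) = -4.

-4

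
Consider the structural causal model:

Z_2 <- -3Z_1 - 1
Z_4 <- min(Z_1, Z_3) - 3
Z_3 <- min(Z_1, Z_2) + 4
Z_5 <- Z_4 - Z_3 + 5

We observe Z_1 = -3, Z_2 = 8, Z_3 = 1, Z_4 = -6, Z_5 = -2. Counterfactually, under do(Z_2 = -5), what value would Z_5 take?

0

do(Z_2=-5) replaces the equation Z_2 <- -3Z_1 - 1 with the constant Z_2 = -5.
Z_3 = min(Z_1, Z_2) + 4  [with Z_1=-3, Z_2=-5]  = -1
Z_4 = min(Z_1, Z_3) - 3  [with Z_1=-3, Z_3=-1]  = -6
Z_5 = Z_4 - Z_3 + 5  [with Z_4=-6, Z_3=-1]  = 0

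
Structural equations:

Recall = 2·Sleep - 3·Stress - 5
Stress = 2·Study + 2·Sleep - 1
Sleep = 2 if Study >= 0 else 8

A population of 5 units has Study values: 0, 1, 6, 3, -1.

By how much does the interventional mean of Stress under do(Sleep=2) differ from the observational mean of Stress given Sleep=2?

-1.4

Under do(Sleep=2), Sleep's equation is replaced by Sleep=2 for every unit. Per-unit Stress: 3, 5, 15, 9, 1. Mean = 6.6.
Observing Sleep=2 restricts to units where Sleep's equation naturally yields 2: Study ∈ {0, 1, 6, 3}. In that subpopulation Stress = 3, 5, 15, 9, mean 8.
Difference = 6.6 − 8 = -1.4.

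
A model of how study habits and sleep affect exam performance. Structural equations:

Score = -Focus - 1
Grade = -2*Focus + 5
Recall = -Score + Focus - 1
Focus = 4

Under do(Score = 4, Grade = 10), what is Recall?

The joint intervention fixes Score = 4, Grade = 10, removing each variable's own equation.
Recall = -Score + Focus - 1  [with Score=4, Focus=4]  = -1

-1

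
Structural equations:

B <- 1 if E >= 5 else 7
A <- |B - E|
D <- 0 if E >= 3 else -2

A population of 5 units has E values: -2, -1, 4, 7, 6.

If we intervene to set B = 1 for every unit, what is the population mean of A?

3.8

do(B=1) breaks B's dependence on E. With B=1 fixed, A across the units is 3, 2, 3, 6, 5, mean 3.8.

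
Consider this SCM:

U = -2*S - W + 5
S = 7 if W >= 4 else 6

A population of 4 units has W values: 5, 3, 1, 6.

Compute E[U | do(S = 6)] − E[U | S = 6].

Under do(S=6), S's equation is replaced by S=6 for every unit. Per-unit U: -12, -10, -8, -13. Mean = -10.75.
Observing S=6 restricts to units where S's equation naturally yields 6: W ∈ {3, 1}. In that subpopulation U = -10, -8, mean -9.
Difference = -10.75 − (-9) = -1.75.

-1.75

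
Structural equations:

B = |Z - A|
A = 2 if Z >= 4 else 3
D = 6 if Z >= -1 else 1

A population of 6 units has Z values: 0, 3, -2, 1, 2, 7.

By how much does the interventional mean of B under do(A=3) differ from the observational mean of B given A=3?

do(A=3) breaks A's dependence on Z. With A=3 fixed, B across the units is 3, 0, 5, 2, 1, 4, mean 2.5.
E[B|A=3] averages over only the 5 units with A=3 (Z = 0, 3, -2, 1, 2): B = 3, 0, 5, 2, 1, mean 2.2.
Difference = 2.5 − 2.2 = 0.3.

0.3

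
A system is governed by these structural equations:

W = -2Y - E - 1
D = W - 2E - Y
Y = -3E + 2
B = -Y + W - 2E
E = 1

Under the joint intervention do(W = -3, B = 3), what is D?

-4

The joint intervention fixes W = -3, B = 3, removing each variable's own equation.
Y = -3E + 2  [with E=1]  = -1
D = W - 2E - Y  [with W=-3, E=1, Y=-1]  = -4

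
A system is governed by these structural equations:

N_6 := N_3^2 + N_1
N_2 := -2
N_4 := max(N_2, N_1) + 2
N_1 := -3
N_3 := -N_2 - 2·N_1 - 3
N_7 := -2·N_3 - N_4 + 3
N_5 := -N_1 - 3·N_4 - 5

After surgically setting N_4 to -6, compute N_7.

The intervention breaks the incoming arrows to N_4: N_4 := max(N_2, N_1) + 2 no longer applies, and N_4 = -6.
N_3 = -N_2 - 2·N_1 - 3  [with N_2=-2, N_1=-3]  = 5
N_7 = -2·N_3 - N_4 + 3  [with N_3=5, N_4=-6]  = -1

-1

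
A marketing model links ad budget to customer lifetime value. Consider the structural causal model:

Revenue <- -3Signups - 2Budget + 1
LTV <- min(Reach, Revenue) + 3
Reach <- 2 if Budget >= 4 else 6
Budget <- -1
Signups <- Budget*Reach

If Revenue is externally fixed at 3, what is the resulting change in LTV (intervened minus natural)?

-3

Intervening sets Revenue = 3 and removes its equation (Revenue <- -3Signups - 2Budget + 1).
Reach = 2 if Budget >= 4 else 6  [with Budget=-1]  = 6
LTV = min(Reach, Revenue) + 3  [with Reach=6, Revenue=3]  = 6
Without intervention: Reach = 2 if Budget >= 4 else 6  [with Budget=-1]  = 6; Signups = Budget*Reach  [with Budget=-1, Reach=6]  = -6; Revenue = -3Signups - 2Budget + 1  [with Signups=-6, Budget=-1]  = 21; LTV = min(Reach, Revenue) + 3  [with Reach=6, Revenue=21]  = 9.
Change = 6 − 9 = -3.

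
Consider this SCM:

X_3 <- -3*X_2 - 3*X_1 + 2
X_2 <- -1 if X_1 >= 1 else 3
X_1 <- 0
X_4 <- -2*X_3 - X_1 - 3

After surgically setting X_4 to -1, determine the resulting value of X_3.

Under do(X_4=-1), the mechanism X_4 <- -2*X_3 - X_1 - 3 is discarded; X_4 is fixed at -1.
Since X_3 is not a descendant of the intervened variable, it is unaffected.
X_2 = -1 if X_1 >= 1 else 3  [with X_1=0]  = 3
X_3 = -3*X_2 - 3*X_1 + 2  [with X_2=3, X_1=0]  = -7

-7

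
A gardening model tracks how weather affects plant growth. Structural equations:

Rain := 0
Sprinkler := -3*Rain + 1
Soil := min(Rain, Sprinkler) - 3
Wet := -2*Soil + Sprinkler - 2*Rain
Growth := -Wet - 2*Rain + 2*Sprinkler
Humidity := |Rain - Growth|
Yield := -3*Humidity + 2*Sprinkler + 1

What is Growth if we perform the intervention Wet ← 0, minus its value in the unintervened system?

Intervening sets Wet = 0 and removes its equation (Wet := -2*Soil + Sprinkler - 2*Rain).
Sprinkler = -3*Rain + 1  [with Rain=0]  = 1
Growth = -Wet - 2*Rain + 2*Sprinkler  [with Wet=0, Rain=0, Sprinkler=1]  = 2
Without intervention: Sprinkler = -3*Rain + 1  [with Rain=0]  = 1; Soil = min(Rain, Sprinkler) - 3  [with Rain=0, Sprinkler=1]  = -3; Wet = -2*Soil + Sprinkler - 2*Rain  [with Soil=-3, Sprinkler=1, Rain=0]  = 7; Growth = -Wet - 2*Rain + 2*Sprinkler  [with Wet=7, Rain=0, Sprinkler=1]  = -5.
Change = 2 − (-5) = 7.

7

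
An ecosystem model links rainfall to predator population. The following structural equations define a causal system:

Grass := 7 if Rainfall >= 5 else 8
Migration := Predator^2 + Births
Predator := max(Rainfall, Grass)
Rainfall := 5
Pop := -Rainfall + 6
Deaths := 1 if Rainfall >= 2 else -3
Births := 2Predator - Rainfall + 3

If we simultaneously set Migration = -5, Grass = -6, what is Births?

8

Under do(Migration = -5, Grass = -6), each intervened variable's structural equation is replaced by its fixed value.
Predator = max(Rainfall, Grass)  [with Rainfall=5, Grass=-6]  = 5
Births = 2Predator - Rainfall + 3  [with Predator=5, Rainfall=5]  = 8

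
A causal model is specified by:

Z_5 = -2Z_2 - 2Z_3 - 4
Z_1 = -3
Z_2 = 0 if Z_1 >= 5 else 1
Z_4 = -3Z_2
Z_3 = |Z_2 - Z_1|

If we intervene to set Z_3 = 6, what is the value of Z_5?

-18

do(Z_3=6) replaces the equation Z_3 = |Z_2 - Z_1| with the constant Z_3 = 6.
Z_2 = 0 if Z_1 >= 5 else 1  [with Z_1=-3]  = 1
Z_5 = -2Z_2 - 2Z_3 - 4  [with Z_2=1, Z_3=6]  = -18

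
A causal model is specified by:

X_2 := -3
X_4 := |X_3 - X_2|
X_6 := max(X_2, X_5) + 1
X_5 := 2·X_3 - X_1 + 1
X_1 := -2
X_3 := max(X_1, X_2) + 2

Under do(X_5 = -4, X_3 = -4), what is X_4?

Under do(X_5 = -4, X_3 = -4), each intervened variable's structural equation is replaced by its fixed value.
X_4 = |X_3 - X_2|  [with X_3=-4, X_2=-3]  = 1

1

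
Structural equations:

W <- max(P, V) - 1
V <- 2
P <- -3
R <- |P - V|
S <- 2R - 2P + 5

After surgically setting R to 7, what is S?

Intervening sets R = 7 and removes its equation (R <- |P - V|).
S = 2R - 2P + 5  [with R=7, P=-3]  = 25

25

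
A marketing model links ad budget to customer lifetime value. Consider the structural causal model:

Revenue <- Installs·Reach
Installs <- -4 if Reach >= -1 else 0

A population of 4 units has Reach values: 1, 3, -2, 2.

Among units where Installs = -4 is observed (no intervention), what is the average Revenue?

-8

Conditioning on Installs=-4 selects the 3 unit(s) with Reach ∈ {1, 3, 2}. Their Revenue values: -4, -12, -8. Mean = -8.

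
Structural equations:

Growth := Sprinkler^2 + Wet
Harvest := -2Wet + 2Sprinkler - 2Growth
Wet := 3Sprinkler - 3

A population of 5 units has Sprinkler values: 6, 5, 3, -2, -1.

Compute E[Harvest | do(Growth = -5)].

Under do(Growth=-5), Growth's equation is replaced by Growth=-5 for every unit. Per-unit Harvest: -8, -4, 4, 24, 20. Mean = 7.2.

7.2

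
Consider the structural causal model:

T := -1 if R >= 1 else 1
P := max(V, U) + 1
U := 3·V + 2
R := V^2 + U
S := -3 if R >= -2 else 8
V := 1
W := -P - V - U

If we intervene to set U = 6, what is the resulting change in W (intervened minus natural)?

-2

do(U=6) replaces the equation U := 3·V + 2 with the constant U = 6.
P = max(V, U) + 1  [with V=1, U=6]  = 7
W = -P - V - U  [with P=7, V=1, U=6]  = -14
Without intervention: U = 3·V + 2  [with V=1]  = 5; P = max(V, U) + 1  [with V=1, U=5]  = 6; W = -P - V - U  [with P=6, V=1, U=5]  = -12.
Change = -14 − (-12) = -2.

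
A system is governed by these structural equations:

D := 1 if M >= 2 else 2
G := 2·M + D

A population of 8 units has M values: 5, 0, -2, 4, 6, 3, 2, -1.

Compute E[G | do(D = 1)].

Every unit gets D=1 under the intervention. G values become 11, 1, -3, 9, 13, 7, 5, -1; E[G|do(D=1)] = 5.25.

5.25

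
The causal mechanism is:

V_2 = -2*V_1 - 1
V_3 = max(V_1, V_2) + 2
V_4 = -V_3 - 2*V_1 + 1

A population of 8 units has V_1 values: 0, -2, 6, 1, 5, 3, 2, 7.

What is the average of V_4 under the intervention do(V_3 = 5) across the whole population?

-9.5

do(V_3=5) breaks V_3's dependence on V_1. With V_3=5 fixed, V_4 across the units is -4, 0, -16, -6, -14, -10, -8, -18, mean -9.5.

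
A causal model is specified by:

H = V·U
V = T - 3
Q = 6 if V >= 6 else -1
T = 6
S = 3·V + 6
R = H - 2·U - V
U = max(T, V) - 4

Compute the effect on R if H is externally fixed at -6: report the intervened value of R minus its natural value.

-12

Under do(H=-6), the mechanism H = V·U is discarded; H is fixed at -6.
V = T - 3  [with T=6]  = 3
U = max(T, V) - 4  [with T=6, V=3]  = 2
R = H - 2·U - V  [with H=-6, U=2, V=3]  = -13
Without intervention: V = T - 3  [with T=6]  = 3; U = max(T, V) - 4  [with T=6, V=3]  = 2; H = V·U  [with V=3, U=2]  = 6; R = H - 2·U - V  [with H=6, U=2, V=3]  = -1.
Change = -13 − (-1) = -12.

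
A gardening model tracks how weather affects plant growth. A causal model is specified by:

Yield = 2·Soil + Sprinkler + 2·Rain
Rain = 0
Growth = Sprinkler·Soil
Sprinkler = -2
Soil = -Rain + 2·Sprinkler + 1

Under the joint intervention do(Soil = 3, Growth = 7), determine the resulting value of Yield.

Setting Soil = 3, Growth = 7 by intervention discards those variables' equations.
Yield = 2·Soil + Sprinkler + 2·Rain  [with Soil=3, Sprinkler=-2, Rain=0]  = 4

4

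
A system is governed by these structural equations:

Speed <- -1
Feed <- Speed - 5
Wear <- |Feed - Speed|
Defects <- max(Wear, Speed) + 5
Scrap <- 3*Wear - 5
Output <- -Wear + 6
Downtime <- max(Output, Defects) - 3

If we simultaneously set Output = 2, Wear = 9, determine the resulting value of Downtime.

Under do(Output = 2, Wear = 9), each intervened variable's structural equation is replaced by its fixed value.
Defects = max(Wear, Speed) + 5  [with Wear=9, Speed=-1]  = 14
Downtime = max(Output, Defects) - 3  [with Output=2, Defects=14]  = 11

11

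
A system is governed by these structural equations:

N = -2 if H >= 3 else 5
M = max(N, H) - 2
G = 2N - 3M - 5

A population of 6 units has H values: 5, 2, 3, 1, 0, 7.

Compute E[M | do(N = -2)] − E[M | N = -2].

Under do(N=-2), N's equation is replaced by N=-2 for every unit. Per-unit M: 3, 0, 1, -1, -2, 5. Mean = 1.
E[M|N=-2] averages over only the 3 units with N=-2 (H = 5, 3, 7): M = 3, 1, 5, mean 3.
Difference = 1 − 3 = -2.

-2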